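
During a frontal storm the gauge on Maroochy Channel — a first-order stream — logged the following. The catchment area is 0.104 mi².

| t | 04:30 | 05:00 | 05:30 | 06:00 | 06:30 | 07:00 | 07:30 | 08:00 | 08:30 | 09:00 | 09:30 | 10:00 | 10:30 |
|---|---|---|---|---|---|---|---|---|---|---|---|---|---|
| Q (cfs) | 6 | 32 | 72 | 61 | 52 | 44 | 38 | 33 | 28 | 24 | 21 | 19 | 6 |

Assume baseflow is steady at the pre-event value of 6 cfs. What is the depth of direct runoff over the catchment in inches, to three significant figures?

Direct runoff: 0.0, 26.0, 66.0, 55.0, 46.0, 38.0, 32.0, 27.0, 22.0, 18.0, 15.0, 13.0, 0.0 cfs; ΣQ_DR = 358.0 cfs.
V = ΣQ_DR · Δt = 358.0 × 1800 s = 6.444 × 10^5 ft³.
Over A = 0.104 mi², depth = V / A = 2.67 in.

d ≈ 2.67 in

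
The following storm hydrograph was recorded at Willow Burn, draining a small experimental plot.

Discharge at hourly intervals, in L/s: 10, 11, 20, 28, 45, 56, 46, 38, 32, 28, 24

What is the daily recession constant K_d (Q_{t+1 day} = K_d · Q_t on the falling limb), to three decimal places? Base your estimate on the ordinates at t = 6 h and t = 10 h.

K_d ≈ 0.020

Between t = 6 h and t = 10 h the flow falls from 46 to 24 L/s over 4×1 h = 4 h.
Per-interval ratio K = (24/46)^(1/4) = 0.8499; K_d = K^(24/1) = 0.020.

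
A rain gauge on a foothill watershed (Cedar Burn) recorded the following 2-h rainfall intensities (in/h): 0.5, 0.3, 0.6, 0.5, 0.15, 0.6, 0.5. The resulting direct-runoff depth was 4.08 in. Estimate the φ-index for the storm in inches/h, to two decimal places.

Only the 6 blocks with intensity above φ contribute runoff: 0.5, 0.3, 0.6, 0.5, 0.6, 0.5 in/h.
Σ(I−φ)·Δt = d  ⇒  (0.5+0.3+0.6+0.5+0.6+0.5 − 6φ)·2 = 4.08
φ = (3.000 − 4.08/2) / 6 = 0.16 in/h.

φ ≈ 0.16 in/h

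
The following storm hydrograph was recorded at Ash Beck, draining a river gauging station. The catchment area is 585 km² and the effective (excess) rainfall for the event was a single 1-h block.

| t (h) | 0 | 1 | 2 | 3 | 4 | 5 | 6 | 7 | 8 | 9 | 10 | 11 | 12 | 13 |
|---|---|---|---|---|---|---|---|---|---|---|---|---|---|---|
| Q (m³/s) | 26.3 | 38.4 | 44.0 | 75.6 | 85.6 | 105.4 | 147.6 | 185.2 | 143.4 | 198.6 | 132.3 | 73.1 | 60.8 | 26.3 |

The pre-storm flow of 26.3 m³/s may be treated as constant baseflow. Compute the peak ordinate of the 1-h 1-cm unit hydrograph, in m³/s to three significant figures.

Direct runoff: 0.0, 12.1, 17.7, 49.3, 59.3, 79.1, 121.3, 158.9, 117.1, 172.3, 106.0, 46.8, 34.5, 0.0 m³/s; ΣQ_DR = 974.4 m³/s, peak = 172.3 m³/s.
Runoff depth d = ΣQ_DR·Δt / A = 974.4 × 3600 / (585 km²) = 5.996 mm.
The 1-cm UH is the DRH scaled by (10 mm)/d, so U_p = 172.3 × 10/5.996 = 287 m³/s.

U_p ≈ 287 m³/s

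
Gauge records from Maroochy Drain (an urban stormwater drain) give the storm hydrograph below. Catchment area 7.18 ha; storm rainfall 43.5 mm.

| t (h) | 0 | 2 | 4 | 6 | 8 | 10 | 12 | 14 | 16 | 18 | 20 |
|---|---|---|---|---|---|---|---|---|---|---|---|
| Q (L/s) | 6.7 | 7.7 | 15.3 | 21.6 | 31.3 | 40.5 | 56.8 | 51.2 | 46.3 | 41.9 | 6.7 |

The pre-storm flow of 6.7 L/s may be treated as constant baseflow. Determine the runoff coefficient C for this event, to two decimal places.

C ≈ 0.58

ΣQ_DR = 252.3 L/s; V = ΣQ_DR·Δt = 1.817 × 10^6 L.
Runoff depth d = V / A = 25.30 mm.
C = d / P = 25.30 / 43.5 = 0.58.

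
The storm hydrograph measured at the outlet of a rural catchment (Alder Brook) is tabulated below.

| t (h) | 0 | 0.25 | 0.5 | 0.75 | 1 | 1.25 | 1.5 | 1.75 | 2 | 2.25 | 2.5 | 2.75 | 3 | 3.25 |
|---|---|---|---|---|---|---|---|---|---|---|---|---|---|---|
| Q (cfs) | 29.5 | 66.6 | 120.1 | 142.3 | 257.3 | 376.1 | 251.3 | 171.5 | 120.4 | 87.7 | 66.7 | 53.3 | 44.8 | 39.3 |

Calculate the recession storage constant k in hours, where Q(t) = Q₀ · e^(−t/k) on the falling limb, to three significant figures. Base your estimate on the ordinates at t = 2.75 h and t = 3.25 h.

k ≈ 1.64 h

On the falling limb, Q drops from 53.3 to 39.3 cfs between t = 2.75 h and t = 3.25 h (Δt = 0.5 h).
k = −Δt / ln(Q₂/Q₁) = −0.5 / ln(39.3/53.3) = 1.64 h.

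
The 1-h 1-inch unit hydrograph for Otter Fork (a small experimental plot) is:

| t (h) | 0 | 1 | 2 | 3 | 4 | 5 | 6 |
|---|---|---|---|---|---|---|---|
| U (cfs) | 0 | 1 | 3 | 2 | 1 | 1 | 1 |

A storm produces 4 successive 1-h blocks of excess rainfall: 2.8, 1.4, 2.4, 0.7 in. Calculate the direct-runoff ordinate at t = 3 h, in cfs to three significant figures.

Q ≈ 12.2 cfs

By discrete convolution, Q_j = Σ (P_i / 1 in) · U_{j−i}.
At t = 3 h (j=3): Q = (2.8/1)·2 + (1.4/1)·3 + (2.4/1)·1 + (0.7/1)·0 = 12.2 cfs.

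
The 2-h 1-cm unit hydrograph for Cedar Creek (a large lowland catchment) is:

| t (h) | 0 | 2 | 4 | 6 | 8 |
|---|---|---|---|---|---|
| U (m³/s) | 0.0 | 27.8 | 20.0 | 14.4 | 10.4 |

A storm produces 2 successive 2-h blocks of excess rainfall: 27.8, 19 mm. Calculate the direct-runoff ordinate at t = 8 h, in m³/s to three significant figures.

By discrete convolution, Q_j = Σ (P_i / 10 mm) · U_{j−i}.
At t = 8 h (j=4): Q = (27.8/10)·10.4 + (19/10)·14.4 = 56.3 m³/s.

Q ≈ 56.3 m³/s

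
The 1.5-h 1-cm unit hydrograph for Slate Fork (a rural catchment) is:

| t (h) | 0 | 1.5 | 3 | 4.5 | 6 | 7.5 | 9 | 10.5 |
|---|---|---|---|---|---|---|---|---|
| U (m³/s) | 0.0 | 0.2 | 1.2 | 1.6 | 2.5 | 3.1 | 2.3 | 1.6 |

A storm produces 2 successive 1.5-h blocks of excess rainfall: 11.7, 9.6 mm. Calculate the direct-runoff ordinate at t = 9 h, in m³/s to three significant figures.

Q ≈ 5.67 m³/s

By discrete convolution, Q_j = Σ (P_i / 10 mm) · U_{j−i}.
At t = 9 h (j=6): Q = (11.7/10)·2.3 + (9.6/10)·3.1 = 5.67 m³/s.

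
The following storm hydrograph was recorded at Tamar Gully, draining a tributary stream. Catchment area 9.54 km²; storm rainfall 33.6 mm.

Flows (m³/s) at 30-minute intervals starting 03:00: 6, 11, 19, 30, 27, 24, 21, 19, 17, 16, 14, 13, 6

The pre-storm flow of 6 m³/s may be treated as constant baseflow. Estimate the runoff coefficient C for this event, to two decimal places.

C ≈ 0.81

ΣQ_DR = 145.0 m³/s; V = ΣQ_DR·Δt = 2.610 × 10^5 m³.
Runoff depth d = V / A = 27.36 mm.
C = d / P = 27.36 / 33.6 = 0.81.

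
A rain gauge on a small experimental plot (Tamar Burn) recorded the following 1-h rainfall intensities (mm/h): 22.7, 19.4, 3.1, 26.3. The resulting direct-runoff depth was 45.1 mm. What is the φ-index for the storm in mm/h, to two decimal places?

φ ≈ 7.77 mm/h

Only the 3 blocks with intensity above φ contribute runoff: 22.7, 19.4, 26.3 mm/h.
Σ(I−φ)·Δt = d  ⇒  (22.7+19.4+26.3 − 3φ)·1 = 45.1
φ = (68.40 − 45.1/1) / 3 = 7.77 mm/h.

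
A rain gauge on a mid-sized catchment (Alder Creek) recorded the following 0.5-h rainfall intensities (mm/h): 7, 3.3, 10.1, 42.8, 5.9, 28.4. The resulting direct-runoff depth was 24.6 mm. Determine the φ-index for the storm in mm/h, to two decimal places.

Only the 2 blocks with intensity above φ contribute runoff: 42.8, 28.4 mm/h.
Σ(I−φ)·Δt = d  ⇒  (42.8+28.4 − 2φ)·0.5 = 24.6
φ = (71.20 − 24.6/0.5) / 2 = 11.00 mm/h.

φ ≈ 11.00 mm/h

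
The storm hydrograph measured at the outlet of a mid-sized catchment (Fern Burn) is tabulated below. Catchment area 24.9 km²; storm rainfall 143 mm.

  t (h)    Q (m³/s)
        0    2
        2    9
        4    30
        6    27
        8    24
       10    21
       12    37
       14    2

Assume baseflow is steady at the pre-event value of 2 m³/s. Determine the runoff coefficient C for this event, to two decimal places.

ΣQ_DR = 136.0 m³/s; V = ΣQ_DR·Δt = 9.792 × 10^5 m³.
Runoff depth d = V / A = 39.33 mm.
C = d / P = 39.33 / 143 = 0.28.

C ≈ 0.28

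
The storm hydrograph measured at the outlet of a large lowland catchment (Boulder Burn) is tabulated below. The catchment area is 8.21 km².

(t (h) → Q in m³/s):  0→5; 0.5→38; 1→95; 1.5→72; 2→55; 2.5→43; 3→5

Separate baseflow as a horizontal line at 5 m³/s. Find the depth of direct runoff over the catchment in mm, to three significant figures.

d ≈ 61.0 mm

Direct runoff: 0.0, 33.0, 90.0, 67.0, 50.0, 38.0, 0.0 m³/s; ΣQ_DR = 278.0 m³/s.
V = ΣQ_DR · Δt = 278.0 × 1800 s = 5.004 × 10^5 m³.
Over A = 8.21 km², depth = V / A = 61.0 mm.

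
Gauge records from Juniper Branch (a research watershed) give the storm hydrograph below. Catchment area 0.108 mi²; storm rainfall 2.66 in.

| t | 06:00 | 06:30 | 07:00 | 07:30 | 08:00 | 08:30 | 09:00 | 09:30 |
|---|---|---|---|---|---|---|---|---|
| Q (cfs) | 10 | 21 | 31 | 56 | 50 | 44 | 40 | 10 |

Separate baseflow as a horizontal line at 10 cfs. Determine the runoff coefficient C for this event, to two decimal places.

ΣQ_DR = 182.0 cfs; V = ΣQ_DR·Δt = 3.276 × 10^5 ft³.
Runoff depth d = V / A = 1.306 in.
C = d / P = 1.306 / 2.66 = 0.49.

C ≈ 0.49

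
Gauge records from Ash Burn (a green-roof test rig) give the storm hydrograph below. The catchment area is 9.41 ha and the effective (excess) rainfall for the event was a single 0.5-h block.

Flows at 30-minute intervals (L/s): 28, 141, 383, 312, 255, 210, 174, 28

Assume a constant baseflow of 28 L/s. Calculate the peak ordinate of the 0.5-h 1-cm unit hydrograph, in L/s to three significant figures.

Direct runoff: 0.0, 113.0, 355.0, 284.0, 227.0, 182.0, 146.0, 0.0 L/s; ΣQ_DR = 1307 L/s, peak = 355.0 L/s.
Runoff depth d = ΣQ_DR·Δt / A = 1307 × 1800 / (9.41 ha) = 25.00 mm.
The 1-cm UH is the DRH scaled by (10 mm)/d, so U_p = 355.0 × 10/25.00 = 142 L/s.

U_p ≈ 142 L/s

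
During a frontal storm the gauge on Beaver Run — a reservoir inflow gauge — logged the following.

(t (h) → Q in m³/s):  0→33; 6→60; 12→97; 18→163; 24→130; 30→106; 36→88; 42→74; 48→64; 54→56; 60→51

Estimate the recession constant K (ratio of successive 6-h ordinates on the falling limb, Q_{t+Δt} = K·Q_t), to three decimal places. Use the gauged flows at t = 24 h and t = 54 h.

K ≈ 0.845

Using the recession-limb readings at t = 24 h and t = 54 h: Q falls from 130 to 56 m³/s over 5 intervals.
K = (Q₂/Q₁)^(1/5) = (56/130)^(1/5) = 0.845.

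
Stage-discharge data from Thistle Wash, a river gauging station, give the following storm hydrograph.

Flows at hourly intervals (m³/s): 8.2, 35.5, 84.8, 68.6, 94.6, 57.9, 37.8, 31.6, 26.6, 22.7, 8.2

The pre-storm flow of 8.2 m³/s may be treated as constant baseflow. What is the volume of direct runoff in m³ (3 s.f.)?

V ≈ 1.39 × 10^6 m³

Direct-runoff ordinates (Q − Q_b): 0.0, 27.3, 76.6, 60.4, 86.4, 49.7, 29.6, 23.4, 18.4, 14.5, 0.0 m³/s.
ΣQ_DR = 386.3 m³/s.
With Δt = 1 h = 3600 s, V = ΣQ_DR · Δt = 386.3 × 3600 = 1.39 × 10^6 m³.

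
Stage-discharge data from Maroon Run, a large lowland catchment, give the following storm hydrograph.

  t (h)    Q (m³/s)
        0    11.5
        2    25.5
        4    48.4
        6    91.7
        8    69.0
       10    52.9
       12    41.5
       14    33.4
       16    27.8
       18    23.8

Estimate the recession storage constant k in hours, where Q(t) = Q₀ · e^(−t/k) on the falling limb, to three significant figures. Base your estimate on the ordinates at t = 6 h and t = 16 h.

On the falling limb, Q drops from 91.7 to 27.8 m³/s between t = 6 h and t = 16 h (Δt = 10 h).
k = −Δt / ln(Q₂/Q₁) = −10 / ln(27.8/91.7) = 8.38 h.

k ≈ 8.38 h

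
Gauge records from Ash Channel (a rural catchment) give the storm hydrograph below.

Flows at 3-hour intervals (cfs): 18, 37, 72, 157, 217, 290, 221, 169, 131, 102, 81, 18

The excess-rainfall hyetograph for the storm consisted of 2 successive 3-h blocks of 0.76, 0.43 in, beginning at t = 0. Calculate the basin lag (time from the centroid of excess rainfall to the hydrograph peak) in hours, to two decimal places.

Centroid of excess rainfall: t_c = Σ P_i·t̄_i / ΣP_i = 2.5840 h (block centres at 1.5, 4.5 h).
Hydrograph peak occurs at t = 15 h, so basin lag t_L = 15 − 2.5840 = 12.42 h.

t_L ≈ 12.42 h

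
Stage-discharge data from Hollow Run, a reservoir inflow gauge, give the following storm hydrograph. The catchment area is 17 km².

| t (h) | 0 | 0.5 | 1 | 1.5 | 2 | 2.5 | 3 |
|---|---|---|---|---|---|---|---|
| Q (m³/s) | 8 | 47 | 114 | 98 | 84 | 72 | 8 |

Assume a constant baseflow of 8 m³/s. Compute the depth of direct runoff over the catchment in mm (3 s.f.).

Direct runoff: 0.0, 39.0, 106.0, 90.0, 76.0, 64.0, 0.0 m³/s; ΣQ_DR = 375.0 m³/s.
V = ΣQ_DR · Δt = 375.0 × 1800 s = 6.750 × 10^5 m³.
Over A = 17 km², depth = V / A = 39.7 mm.

d ≈ 39.7 mm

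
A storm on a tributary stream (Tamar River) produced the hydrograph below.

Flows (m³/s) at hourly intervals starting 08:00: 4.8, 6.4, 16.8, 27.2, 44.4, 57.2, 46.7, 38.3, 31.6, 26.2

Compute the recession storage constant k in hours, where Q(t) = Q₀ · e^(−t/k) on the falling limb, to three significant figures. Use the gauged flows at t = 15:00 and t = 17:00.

k ≈ 5.27 h

On the falling limb, Q drops from 38.3 to 26.2 m³/s between t = 15:00 and t = 17:00 (Δt = 2 h).
k = −Δt / ln(Q₂/Q₁) = −2 / ln(26.2/38.3) = 5.27 h.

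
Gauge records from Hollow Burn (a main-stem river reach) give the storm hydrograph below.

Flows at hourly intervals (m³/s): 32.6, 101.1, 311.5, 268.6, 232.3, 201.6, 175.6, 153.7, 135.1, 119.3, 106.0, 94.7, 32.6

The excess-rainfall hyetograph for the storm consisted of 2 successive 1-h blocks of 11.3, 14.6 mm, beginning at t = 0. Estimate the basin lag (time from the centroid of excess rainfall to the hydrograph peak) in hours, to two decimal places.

t_L ≈ 0.94 h

Centroid of excess rainfall: t_c = Σ P_i·t̄_i / ΣP_i = 1.0637 h (block centres at 0.5, 1.5 h).
Hydrograph peak occurs at t = 2 h, so basin lag t_L = 2 − 1.0637 = 0.94 h.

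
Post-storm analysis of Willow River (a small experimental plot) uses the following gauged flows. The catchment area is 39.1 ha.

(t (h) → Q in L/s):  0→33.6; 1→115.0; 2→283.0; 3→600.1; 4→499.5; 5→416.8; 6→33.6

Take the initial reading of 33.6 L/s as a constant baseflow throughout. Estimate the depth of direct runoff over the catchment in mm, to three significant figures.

Direct runoff: 0.0, 81.4, 249.4, 566.5, 465.9, 383.2, 0.0 L/s; ΣQ_DR = 1746 L/s.
V = ΣQ_DR · Δt = 1746 × 3600 s = 6.287 × 10^6 L.
Over A = 39.1 ha, depth = V / A = 16.1 mm.

d ≈ 16.1 mm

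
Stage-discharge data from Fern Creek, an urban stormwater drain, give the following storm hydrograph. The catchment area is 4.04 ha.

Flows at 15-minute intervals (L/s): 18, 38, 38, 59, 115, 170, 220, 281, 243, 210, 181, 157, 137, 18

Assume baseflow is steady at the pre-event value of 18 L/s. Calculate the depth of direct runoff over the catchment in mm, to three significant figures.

d ≈ 36.4 mm

Direct runoff: 0.0, 20.0, 20.0, 41.0, 97.0, 152.0, 202.0, 263.0, 225.0, 192.0, 163.0, 139.0, 119.0, 0.0 L/s; ΣQ_DR = 1633 L/s.
V = ΣQ_DR · Δt = 1633 × 900 s = 1.470 × 10^6 L.
Over A = 4.04 ha, depth = V / A = 36.4 mm.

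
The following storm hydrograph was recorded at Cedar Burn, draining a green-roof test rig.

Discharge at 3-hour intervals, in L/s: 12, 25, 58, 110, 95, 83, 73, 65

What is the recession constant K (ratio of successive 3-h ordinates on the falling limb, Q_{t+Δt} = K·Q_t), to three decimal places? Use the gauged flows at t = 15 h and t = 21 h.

K ≈ 0.885

Using the recession-limb readings at t = 15 h and t = 21 h: Q falls from 83 to 65 L/s over 2 intervals.
K = (Q₂/Q₁)^(1/2) = (65/83)^(1/2) = 0.885.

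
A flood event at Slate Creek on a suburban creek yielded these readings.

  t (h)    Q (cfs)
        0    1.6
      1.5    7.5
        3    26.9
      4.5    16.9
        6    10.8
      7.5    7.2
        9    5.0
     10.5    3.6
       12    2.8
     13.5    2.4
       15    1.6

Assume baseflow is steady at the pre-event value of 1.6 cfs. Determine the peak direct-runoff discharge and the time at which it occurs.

Q_p = 25.3 cfs at t = 3 h

Subtracting baseflow gives direct-runoff ordinates: 0.0, 5.9, 25.3, 15.3, 9.2, 5.6, 3.4, 2.0, 1.2, 0.8, 0.0 cfs.
The maximum is 25.3 cfs, occurring at the reading for t = 3 h.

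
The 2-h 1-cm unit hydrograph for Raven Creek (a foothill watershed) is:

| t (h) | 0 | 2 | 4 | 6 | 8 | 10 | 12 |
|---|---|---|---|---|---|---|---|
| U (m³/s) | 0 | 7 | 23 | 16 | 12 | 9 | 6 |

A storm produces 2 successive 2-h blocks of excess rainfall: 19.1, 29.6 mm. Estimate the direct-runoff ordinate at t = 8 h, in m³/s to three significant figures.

Q ≈ 70.3 m³/s

By discrete convolution, Q_j = Σ (P_i / 10 mm) · U_{j−i}.
At t = 8 h (j=4): Q = (19.1/10)·12 + (29.6/10)·16 = 70.3 m³/s.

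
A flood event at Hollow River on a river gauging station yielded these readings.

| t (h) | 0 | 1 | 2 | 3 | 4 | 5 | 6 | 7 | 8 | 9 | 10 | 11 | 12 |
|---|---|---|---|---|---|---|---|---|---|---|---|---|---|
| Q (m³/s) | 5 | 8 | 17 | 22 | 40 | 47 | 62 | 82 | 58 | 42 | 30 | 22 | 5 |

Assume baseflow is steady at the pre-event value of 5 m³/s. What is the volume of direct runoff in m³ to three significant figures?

Direct-runoff ordinates (Q − Q_b): 0.0, 3.0, 12.0, 17.0, 35.0, 42.0, 57.0, 77.0, 53.0, 37.0, 25.0, 17.0, 0.0 m³/s.
ΣQ_DR = 375.0 m³/s.
With Δt = 1 h = 3600 s, V = ΣQ_DR · Δt = 375.0 × 3600 = 1.35 × 10^6 m³.

V ≈ 1.35 × 10^6 m³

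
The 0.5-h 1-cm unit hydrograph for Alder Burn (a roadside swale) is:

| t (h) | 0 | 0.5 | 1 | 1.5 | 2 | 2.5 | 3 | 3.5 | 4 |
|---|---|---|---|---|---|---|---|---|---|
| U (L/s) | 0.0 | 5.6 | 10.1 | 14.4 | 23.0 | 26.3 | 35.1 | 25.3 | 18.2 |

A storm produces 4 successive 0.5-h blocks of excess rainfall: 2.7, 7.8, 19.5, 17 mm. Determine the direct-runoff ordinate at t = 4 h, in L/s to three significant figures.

Q ≈ 138 L/s

By discrete convolution, Q_j = Σ (P_i / 10 mm) · U_{j−i}.
At t = 4 h (j=8): Q = (2.7/10)·18.2 + (7.8/10)·25.3 + (19.5/10)·35.1 + (17/10)·26.3 = 138 L/s.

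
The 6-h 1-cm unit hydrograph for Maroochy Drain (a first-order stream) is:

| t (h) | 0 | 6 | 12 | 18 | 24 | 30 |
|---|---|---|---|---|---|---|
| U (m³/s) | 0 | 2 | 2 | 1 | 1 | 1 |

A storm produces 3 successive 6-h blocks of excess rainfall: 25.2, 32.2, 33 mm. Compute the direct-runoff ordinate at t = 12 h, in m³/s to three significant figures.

By discrete convolution, Q_j = Σ (P_i / 10 mm) · U_{j−i}.
At t = 12 h (j=2): Q = (25.2/10)·2 + (32.2/10)·2 + (33/10)·0 = 11.5 m³/s.

Q ≈ 11.5 m³/s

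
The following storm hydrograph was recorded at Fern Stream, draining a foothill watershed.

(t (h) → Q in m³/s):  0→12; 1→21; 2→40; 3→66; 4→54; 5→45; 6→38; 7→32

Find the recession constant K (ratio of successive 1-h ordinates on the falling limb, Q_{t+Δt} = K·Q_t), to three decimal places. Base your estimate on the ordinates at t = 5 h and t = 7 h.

K ≈ 0.843

Using the recession-limb readings at t = 5 h and t = 7 h: Q falls from 45 to 32 m³/s over 2 intervals.
K = (Q₂/Q₁)^(1/2) = (32/45)^(1/2) = 0.843.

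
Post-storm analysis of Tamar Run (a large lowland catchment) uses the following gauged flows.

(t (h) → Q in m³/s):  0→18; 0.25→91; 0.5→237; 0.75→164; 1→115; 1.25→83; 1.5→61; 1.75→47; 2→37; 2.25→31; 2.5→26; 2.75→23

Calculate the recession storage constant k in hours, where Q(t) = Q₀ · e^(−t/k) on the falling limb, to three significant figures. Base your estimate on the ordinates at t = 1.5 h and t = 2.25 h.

On the falling limb, Q drops from 61 to 31 m³/s between t = 1.5 h and t = 2.25 h (Δt = 0.75 h).
k = −Δt / ln(Q₂/Q₁) = −0.75 / ln(31/61) = 1.11 h.

k ≈ 1.11 h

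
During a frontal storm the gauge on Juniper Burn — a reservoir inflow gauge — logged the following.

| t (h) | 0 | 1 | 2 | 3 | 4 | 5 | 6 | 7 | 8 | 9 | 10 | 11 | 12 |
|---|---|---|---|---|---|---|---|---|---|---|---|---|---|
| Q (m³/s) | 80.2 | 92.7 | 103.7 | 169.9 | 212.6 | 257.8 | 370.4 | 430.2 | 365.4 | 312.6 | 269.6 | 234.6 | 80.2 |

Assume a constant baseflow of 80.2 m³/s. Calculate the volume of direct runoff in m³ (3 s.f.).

V ≈ 6.97 × 10^6 m³

Direct-runoff ordinates (Q − Q_b): 0.0, 12.5, 23.5, 89.7, 132.4, 177.6, 290.2, 350.0, 285.2, 232.4, 189.4, 154.4, 0.0 m³/s.
ΣQ_DR = 1937 m³/s.
With Δt = 1 h = 3600 s, V = ΣQ_DR · Δt = 1937 × 3600 = 6.97 × 10^6 m³.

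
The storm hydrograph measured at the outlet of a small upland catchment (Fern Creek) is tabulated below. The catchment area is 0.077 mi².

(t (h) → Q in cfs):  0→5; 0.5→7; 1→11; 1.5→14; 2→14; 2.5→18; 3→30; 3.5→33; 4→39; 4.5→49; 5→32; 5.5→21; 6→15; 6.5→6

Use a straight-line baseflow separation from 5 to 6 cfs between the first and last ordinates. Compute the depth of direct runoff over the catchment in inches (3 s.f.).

Direct runoff: 0.00, 1.92, 5.85, 8.77, 8.69, 12.62, 24.54, 27.46, 33.38, 43.31, 26.23, 15.15, 9.08, 0.00 cfs; ΣQ_DR = 217.0 cfs.
V = ΣQ_DR · Δt = 217.0 × 1800 s = 3.906 × 10^5 ft³.
Over A = 0.077 mi², depth = V / A = 2.18 in.

d ≈ 2.18 in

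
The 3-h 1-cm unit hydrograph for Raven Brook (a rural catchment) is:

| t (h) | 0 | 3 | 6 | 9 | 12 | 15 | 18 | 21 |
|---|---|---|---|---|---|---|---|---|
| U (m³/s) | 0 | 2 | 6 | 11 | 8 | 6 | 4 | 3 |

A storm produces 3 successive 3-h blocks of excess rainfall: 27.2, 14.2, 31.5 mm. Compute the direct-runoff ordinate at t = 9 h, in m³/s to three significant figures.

By discrete convolution, Q_j = Σ (P_i / 10 mm) · U_{j−i}.
At t = 9 h (j=3): Q = (27.2/10)·11 + (14.2/10)·6 + (31.5/10)·2 = 44.7 m³/s.

Q ≈ 44.7 m³/s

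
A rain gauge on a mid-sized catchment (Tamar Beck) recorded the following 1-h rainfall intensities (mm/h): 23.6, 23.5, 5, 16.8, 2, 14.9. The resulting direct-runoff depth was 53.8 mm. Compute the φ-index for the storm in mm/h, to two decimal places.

φ ≈ 6.25 mm/h

Only the 4 blocks with intensity above φ contribute runoff: 23.6, 23.5, 16.8, 14.9 mm/h.
Σ(I−φ)·Δt = d  ⇒  (23.6+23.5+16.8+14.9 − 4φ)·1 = 53.8
φ = (78.80 − 53.8/1) / 4 = 6.25 mm/h.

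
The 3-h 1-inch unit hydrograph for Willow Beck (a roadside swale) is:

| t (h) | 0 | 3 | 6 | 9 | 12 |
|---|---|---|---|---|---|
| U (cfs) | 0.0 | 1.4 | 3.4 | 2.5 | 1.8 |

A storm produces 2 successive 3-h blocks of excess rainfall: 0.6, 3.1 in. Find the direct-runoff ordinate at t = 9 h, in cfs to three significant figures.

Q ≈ 12.0 cfs

By discrete convolution, Q_j = Σ (P_i / 1 in) · U_{j−i}.
At t = 9 h (j=3): Q = (0.6/1)·2.5 + (3.1/1)·3.4 = 12.0 cfs.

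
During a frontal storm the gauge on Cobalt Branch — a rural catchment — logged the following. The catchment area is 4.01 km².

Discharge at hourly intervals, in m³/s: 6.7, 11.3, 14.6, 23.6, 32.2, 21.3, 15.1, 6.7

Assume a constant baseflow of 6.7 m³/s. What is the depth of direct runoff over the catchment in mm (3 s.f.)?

Direct runoff: 0.0, 4.6, 7.9, 16.9, 25.5, 14.6, 8.4, 0.0 m³/s; ΣQ_DR = 77.90 m³/s.
V = ΣQ_DR · Δt = 77.90 × 3600 s = 2.804 × 10^5 m³.
Over A = 4.01 km², depth = V / A = 69.9 mm.

d ≈ 69.9 mm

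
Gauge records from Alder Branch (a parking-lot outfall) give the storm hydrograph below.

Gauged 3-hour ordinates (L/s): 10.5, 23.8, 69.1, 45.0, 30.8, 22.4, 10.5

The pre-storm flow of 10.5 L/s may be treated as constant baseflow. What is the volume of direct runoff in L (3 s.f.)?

V ≈ 1.50 × 10^6 L

Direct-runoff ordinates (Q − Q_b): 0.0, 13.3, 58.6, 34.5, 20.3, 11.9, 0.0 L/s.
ΣQ_DR = 138.6 L/s.
With Δt = 3 h = 10800 s, V = ΣQ_DR · Δt = 138.6 × 10800 = 1.50 × 10^6 L.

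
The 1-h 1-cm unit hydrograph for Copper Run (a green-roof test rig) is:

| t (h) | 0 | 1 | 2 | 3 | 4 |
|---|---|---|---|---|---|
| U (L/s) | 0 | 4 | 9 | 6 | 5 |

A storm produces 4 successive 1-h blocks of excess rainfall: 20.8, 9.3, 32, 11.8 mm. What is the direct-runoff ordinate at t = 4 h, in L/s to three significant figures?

Q ≈ 49.5 L/s

By discrete convolution, Q_j = Σ (P_i / 10 mm) · U_{j−i}.
At t = 4 h (j=4): Q = (20.8/10)·5 + (9.3/10)·6 + (32/10)·9 + (11.8/10)·4 = 49.5 L/s.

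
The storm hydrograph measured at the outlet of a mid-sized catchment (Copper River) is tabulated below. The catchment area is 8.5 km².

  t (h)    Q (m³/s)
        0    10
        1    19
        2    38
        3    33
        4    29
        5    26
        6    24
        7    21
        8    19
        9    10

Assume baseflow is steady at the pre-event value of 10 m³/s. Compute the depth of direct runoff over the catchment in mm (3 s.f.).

Direct runoff: 0.0, 9.0, 28.0, 23.0, 19.0, 16.0, 14.0, 11.0, 9.0, 0.0 m³/s; ΣQ_DR = 129.0 m³/s.
V = ΣQ_DR · Δt = 129.0 × 3600 s = 4.644 × 10^5 m³.
Over A = 8.5 km², depth = V / A = 54.6 mm.

d ≈ 54.6 mm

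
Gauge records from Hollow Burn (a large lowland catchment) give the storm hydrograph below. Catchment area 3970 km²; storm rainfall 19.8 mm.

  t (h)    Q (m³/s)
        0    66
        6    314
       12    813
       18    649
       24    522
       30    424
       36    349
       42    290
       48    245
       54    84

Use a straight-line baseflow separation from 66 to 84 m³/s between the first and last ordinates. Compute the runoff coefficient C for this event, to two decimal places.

C ≈ 0.83

ΣQ_DR = 3006 m³/s; V = ΣQ_DR·Δt = 6.493 × 10^7 m³.
Runoff depth d = V / A = 16.36 mm.
C = d / P = 16.36 / 19.8 = 0.83.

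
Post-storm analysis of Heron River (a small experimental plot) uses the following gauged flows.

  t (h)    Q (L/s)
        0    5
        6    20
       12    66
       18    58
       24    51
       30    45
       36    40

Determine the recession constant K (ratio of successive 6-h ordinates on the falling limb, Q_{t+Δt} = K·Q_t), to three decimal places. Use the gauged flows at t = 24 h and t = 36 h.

Using the recession-limb readings at t = 24 h and t = 36 h: Q falls from 51 to 40 L/s over 2 intervals.
K = (Q₂/Q₁)^(1/2) = (40/51)^(1/2) = 0.886.

K ≈ 0.886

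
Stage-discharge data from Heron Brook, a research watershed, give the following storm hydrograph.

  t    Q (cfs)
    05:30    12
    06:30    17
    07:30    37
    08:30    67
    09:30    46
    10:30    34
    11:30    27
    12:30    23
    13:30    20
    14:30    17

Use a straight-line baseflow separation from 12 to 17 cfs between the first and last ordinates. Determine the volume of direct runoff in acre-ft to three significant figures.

V ≈ 12.8 acre-ft

Direct-runoff ordinates (Q − Q_b): 0.00, 4.44, 23.89, 53.33, 31.78, 19.22, 11.67, 7.11, 3.56, 0.00 cfs.
ΣQ_DR = 155.0 cfs.
With Δt = 1 h = 3600 s, V = ΣQ_DR · Δt = 155.0 × 3600 = 5.58 × 10^5 ft³ = 12.8 acre-ft.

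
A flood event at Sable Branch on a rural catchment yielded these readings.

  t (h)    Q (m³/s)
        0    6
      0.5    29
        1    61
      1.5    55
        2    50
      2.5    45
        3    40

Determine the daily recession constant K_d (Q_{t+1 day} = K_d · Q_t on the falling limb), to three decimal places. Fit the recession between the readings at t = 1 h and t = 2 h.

Between t = 1 h and t = 2 h the flow falls from 61 to 50 m³/s over 2×0.5 h = 1 h.
Per-interval ratio K = (50/61)^(1/2) = 0.9054; K_d = K^(24/0.5) = 0.008.

K_d ≈ 0.008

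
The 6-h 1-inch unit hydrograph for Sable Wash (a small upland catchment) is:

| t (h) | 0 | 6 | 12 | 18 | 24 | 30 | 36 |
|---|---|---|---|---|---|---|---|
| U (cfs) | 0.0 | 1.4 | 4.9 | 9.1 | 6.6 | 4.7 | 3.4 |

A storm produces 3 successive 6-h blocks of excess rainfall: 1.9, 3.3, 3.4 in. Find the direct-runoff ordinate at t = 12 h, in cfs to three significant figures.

Q ≈ 13.9 cfs

By discrete convolution, Q_j = Σ (P_i / 1 in) · U_{j−i}.
At t = 12 h (j=2): Q = (1.9/1)·4.9 + (3.3/1)·1.4 + (3.4/1)·0.0 = 13.9 cfs.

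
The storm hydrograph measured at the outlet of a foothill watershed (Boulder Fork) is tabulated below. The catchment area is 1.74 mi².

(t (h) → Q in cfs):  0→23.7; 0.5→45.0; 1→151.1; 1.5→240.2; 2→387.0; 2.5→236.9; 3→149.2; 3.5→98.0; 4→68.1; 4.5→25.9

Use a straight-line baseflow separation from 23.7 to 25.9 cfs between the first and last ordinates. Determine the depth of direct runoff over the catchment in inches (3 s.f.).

Direct runoff: 0.00, 21.06, 126.91, 215.77, 362.32, 211.98, 124.03, 72.59, 42.44, 0.00 cfs; ΣQ_DR = 1177 cfs.
V = ΣQ_DR · Δt = 1177 × 1800 s = 2.119 × 10^6 ft³.
Over A = 1.74 mi², depth = V / A = 0.524 in.

d ≈ 0.524 in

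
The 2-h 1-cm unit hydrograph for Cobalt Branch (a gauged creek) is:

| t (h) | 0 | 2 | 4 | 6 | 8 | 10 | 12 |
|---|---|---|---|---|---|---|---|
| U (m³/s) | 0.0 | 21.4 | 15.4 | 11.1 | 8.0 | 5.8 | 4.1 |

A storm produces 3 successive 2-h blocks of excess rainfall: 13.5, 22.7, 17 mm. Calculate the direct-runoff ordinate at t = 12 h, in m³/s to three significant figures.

By discrete convolution, Q_j = Σ (P_i / 10 mm) · U_{j−i}.
At t = 12 h (j=6): Q = (13.5/10)·4.1 + (22.7/10)·5.8 + (17/10)·8.0 = 32.3 m³/s.

Q ≈ 32.3 m³/s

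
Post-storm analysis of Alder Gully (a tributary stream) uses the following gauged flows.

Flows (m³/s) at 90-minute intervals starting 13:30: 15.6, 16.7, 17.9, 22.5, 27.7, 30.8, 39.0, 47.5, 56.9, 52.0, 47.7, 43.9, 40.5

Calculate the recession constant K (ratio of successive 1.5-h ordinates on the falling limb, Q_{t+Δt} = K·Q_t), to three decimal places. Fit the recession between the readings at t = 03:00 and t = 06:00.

Using the recession-limb readings at t = 03:00 and t = 06:00: Q falls from 52.0 to 43.9 m³/s over 2 intervals.
K = (Q₂/Q₁)^(1/2) = (43.9/52.0)^(1/2) = 0.919.

K ≈ 0.919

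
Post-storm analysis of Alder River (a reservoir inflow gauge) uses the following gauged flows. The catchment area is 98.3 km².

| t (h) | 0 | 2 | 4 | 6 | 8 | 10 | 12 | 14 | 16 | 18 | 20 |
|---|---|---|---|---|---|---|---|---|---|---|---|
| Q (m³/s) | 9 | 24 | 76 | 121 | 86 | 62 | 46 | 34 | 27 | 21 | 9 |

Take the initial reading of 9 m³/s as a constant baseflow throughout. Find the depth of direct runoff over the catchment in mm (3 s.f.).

d ≈ 30.5 mm

Direct runoff: 0.0, 15.0, 67.0, 112.0, 77.0, 53.0, 37.0, 25.0, 18.0, 12.0, 0.0 m³/s; ΣQ_DR = 416.0 m³/s.
V = ΣQ_DR · Δt = 416.0 × 7200 s = 2.995 × 10^6 m³.
Over A = 98.3 km², depth = V / A = 30.5 mm.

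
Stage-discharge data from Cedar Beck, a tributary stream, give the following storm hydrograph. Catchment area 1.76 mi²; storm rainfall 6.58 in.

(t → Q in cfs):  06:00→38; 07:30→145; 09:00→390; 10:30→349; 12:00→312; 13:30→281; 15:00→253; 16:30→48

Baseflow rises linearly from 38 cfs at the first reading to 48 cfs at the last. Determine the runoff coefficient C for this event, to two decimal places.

C ≈ 0.30

ΣQ_DR = 1472 cfs; V = ΣQ_DR·Δt = 7.949 × 10^6 ft³.
Runoff depth d = V / A = 1.944 in.
C = d / P = 1.944 / 6.58 = 0.30.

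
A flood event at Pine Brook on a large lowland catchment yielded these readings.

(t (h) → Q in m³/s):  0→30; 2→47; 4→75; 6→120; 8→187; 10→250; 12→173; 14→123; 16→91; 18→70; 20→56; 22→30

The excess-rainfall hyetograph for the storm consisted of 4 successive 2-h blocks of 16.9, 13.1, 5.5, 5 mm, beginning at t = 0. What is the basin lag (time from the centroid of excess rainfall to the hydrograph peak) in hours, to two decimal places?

t_L ≈ 7.07 h

Centroid of excess rainfall: t_c = Σ P_i·t̄_i / ΣP_i = 2.9309 h (block centres at 1, 3, 5, 7 h).
Hydrograph peak occurs at t = 10 h, so basin lag t_L = 10 − 2.9309 = 7.07 h.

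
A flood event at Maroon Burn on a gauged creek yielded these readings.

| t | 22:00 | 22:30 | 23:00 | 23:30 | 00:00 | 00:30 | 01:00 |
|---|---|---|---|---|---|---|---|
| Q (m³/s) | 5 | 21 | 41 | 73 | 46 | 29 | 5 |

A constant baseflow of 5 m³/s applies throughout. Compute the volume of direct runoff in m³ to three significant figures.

V ≈ 3.33 × 10^5 m³

Direct-runoff ordinates (Q − Q_b): 0.0, 16.0, 36.0, 68.0, 41.0, 24.0, 0.0 m³/s.
ΣQ_DR = 185.0 m³/s.
With Δt = 0.5 h = 1800 s, V = ΣQ_DR · Δt = 185.0 × 1800 = 3.33 × 10^5 m³.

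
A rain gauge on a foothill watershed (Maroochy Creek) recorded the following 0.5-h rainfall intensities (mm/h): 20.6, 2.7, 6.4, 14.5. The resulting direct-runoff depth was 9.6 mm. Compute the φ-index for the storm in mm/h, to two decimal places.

Only the 2 blocks with intensity above φ contribute runoff: 20.6, 14.5 mm/h.
Σ(I−φ)·Δt = d  ⇒  (20.6+14.5 − 2φ)·0.5 = 9.6
φ = (35.10 − 9.6/0.5) / 2 = 7.95 mm/h.

φ ≈ 7.95 mm/h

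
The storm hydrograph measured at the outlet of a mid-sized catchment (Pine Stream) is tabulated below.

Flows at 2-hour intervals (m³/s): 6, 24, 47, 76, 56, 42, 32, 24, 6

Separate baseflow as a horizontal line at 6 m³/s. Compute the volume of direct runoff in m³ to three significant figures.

Direct-runoff ordinates (Q − Q_b): 0.0, 18.0, 41.0, 70.0, 50.0, 36.0, 26.0, 18.0, 0.0 m³/s.
ΣQ_DR = 259.0 m³/s.
With Δt = 2 h = 7200 s, V = ΣQ_DR · Δt = 259.0 × 7200 = 1.86 × 10^6 m³.

V ≈ 1.86 × 10^6 m³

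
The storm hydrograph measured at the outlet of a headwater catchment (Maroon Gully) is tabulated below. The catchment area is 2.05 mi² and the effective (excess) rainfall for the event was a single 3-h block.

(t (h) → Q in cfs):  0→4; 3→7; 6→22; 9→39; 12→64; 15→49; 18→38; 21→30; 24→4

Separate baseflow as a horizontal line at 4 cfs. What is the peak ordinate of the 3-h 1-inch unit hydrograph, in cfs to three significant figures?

U_p ≈ 120 cfs

Direct runoff: 0.0, 3.0, 18.0, 35.0, 60.0, 45.0, 34.0, 26.0, 0.0 cfs; ΣQ_DR = 221.0 cfs, peak = 60.0 cfs.
Runoff depth d = ΣQ_DR·Δt / A = 221.0 × 10800 / (2.05 mi²) = 0.5012 in.
The 1-inch UH is the DRH scaled by (1 in)/d, so U_p = 60.0 × 1/0.5012 = 120 cfs.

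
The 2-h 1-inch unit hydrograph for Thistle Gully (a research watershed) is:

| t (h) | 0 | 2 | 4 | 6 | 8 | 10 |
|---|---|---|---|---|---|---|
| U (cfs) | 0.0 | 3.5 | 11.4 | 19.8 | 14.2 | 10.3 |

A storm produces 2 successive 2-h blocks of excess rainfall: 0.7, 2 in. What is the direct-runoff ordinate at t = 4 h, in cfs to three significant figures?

Q ≈ 15.0 cfs

By discrete convolution, Q_j = Σ (P_i / 1 in) · U_{j−i}.
At t = 4 h (j=2): Q = (0.7/1)·11.4 + (2/1)·3.5 = 15.0 cfs.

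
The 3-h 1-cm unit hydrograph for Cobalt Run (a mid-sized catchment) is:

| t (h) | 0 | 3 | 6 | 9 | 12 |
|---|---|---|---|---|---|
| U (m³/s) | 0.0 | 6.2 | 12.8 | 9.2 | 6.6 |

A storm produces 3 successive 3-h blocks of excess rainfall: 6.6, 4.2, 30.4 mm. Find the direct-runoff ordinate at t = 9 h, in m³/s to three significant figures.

By discrete convolution, Q_j = Σ (P_i / 10 mm) · U_{j−i}.
At t = 9 h (j=3): Q = (6.6/10)·9.2 + (4.2/10)·12.8 + (30.4/10)·6.2 = 30.3 m³/s.

Q ≈ 30.3 m³/s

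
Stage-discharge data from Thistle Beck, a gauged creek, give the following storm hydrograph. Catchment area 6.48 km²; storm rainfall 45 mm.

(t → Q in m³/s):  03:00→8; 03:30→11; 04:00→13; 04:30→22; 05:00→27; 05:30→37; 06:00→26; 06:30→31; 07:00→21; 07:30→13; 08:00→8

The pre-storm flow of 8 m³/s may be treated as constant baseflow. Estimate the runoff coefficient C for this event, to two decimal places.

ΣQ_DR = 129.0 m³/s; V = ΣQ_DR·Δt = 2.322 × 10^5 m³.
Runoff depth d = V / A = 35.83 mm.
C = d / P = 35.83 / 45 = 0.80.

C ≈ 0.80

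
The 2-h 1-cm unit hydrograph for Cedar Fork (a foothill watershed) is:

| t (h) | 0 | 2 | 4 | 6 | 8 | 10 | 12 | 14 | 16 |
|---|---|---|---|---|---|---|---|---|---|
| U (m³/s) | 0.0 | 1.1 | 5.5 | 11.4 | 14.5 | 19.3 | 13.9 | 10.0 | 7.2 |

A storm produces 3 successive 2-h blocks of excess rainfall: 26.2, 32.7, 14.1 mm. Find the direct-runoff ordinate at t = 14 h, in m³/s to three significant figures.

Q ≈ 98.9 m³/s

By discrete convolution, Q_j = Σ (P_i / 10 mm) · U_{j−i}.
At t = 14 h (j=7): Q = (26.2/10)·10.0 + (32.7/10)·13.9 + (14.1/10)·19.3 = 98.9 m³/s.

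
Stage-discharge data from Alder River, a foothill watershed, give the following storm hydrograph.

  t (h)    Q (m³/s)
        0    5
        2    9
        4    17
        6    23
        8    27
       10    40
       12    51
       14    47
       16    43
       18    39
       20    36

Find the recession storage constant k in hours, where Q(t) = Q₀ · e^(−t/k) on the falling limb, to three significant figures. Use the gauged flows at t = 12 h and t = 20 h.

On the falling limb, Q drops from 51 to 36 m³/s between t = 12 h and t = 20 h (Δt = 8 h).
k = −Δt / ln(Q₂/Q₁) = −8 / ln(36/51) = 23.0 h.

k ≈ 23.0 h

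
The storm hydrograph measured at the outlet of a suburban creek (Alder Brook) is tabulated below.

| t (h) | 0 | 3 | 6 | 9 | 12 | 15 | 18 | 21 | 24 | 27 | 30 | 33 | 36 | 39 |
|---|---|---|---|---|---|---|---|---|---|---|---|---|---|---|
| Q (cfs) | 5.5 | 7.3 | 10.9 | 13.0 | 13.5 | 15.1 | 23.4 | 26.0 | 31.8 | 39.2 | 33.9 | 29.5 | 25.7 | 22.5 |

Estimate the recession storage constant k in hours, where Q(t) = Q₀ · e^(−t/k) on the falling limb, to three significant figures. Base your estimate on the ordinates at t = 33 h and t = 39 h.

k ≈ 22.2 h

On the falling limb, Q drops from 29.5 to 22.5 cfs between t = 33 h and t = 39 h (Δt = 6 h).
k = −Δt / ln(Q₂/Q₁) = −6 / ln(22.5/29.5) = 22.2 h.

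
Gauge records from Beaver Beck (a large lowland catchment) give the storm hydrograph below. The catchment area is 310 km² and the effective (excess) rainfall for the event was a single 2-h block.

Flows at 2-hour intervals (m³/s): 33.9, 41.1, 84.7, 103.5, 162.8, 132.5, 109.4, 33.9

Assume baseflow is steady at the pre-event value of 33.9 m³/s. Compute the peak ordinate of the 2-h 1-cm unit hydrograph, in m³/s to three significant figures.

U_p ≈ 129 m³/s

Direct runoff: 0.0, 7.2, 50.8, 69.6, 128.9, 98.6, 75.5, 0.0 m³/s; ΣQ_DR = 430.6 m³/s, peak = 128.9 m³/s.
Runoff depth d = ΣQ_DR·Δt / A = 430.6 × 7200 / (310 km²) = 10.00 mm.
The 1-cm UH is the DRH scaled by (10 mm)/d, so U_p = 128.9 × 10/10.00 = 129 m³/s.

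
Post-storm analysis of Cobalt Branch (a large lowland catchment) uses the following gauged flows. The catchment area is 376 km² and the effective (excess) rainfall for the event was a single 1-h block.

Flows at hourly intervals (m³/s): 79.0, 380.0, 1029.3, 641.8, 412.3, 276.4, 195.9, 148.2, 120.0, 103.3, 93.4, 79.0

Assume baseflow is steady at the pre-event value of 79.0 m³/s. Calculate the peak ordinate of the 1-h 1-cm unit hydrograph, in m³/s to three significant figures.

U_p ≈ 380 m³/s

Direct runoff: 0.0, 301.0, 950.3, 562.8, 333.3, 197.4, 116.9, 69.2, 41.0, 24.3, 14.4, 0.0 m³/s; ΣQ_DR = 2611 m³/s, peak = 950.3 m³/s.
Runoff depth d = ΣQ_DR·Δt / A = 2611 × 3600 / (376 km²) = 25.00 mm.
The 1-cm UH is the DRH scaled by (10 mm)/d, so U_p = 950.3 × 10/25.00 = 380 m³/s.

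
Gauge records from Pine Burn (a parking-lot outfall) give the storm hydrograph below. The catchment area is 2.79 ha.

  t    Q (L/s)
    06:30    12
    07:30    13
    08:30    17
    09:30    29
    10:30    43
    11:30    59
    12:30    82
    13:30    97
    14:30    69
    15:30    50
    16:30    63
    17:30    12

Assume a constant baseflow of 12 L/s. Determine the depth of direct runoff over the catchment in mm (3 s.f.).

d ≈ 51.9 mm

Direct runoff: 0.0, 1.0, 5.0, 17.0, 31.0, 47.0, 70.0, 85.0, 57.0, 38.0, 51.0, 0.0 L/s; ΣQ_DR = 402.0 L/s.
V = ΣQ_DR · Δt = 402.0 × 3600 s = 1.447 × 10^6 L.
Over A = 2.79 ha, depth = V / A = 51.9 mm.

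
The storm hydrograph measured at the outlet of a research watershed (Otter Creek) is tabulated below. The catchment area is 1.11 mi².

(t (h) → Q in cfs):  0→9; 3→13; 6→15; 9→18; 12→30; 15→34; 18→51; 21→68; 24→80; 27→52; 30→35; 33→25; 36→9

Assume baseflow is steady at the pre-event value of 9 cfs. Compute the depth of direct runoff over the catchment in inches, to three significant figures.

d ≈ 1.35 in

Direct runoff: 0.0, 4.0, 6.0, 9.0, 21.0, 25.0, 42.0, 59.0, 71.0, 43.0, 26.0, 16.0, 0.0 cfs; ΣQ_DR = 322.0 cfs.
V = ΣQ_DR · Δt = 322.0 × 10800 s = 3.478 × 10^6 ft³.
Over A = 1.11 mi², depth = V / A = 1.35 in.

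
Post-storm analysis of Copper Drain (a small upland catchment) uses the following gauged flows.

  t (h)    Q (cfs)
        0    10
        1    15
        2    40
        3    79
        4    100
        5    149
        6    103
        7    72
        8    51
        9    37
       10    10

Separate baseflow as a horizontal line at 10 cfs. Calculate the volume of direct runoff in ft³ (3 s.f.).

V ≈ 2.00 × 10^6 ft³

Direct-runoff ordinates (Q − Q_b): 0.0, 5.0, 30.0, 69.0, 90.0, 139.0, 93.0, 62.0, 41.0, 27.0, 0.0 cfs.
ΣQ_DR = 556.0 cfs.
With Δt = 1 h = 3600 s, V = ΣQ_DR · Δt = 556.0 × 3600 = 2.00 × 10^6 ft³.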